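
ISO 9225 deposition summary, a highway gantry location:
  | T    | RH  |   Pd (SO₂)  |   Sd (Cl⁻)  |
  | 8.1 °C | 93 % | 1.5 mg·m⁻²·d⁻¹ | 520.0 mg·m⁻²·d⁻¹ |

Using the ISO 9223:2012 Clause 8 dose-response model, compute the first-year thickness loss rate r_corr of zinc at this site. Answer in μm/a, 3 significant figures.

r_corr = 3.62 μm/a

zinc: temperature factor f = +0.038·(-1.9) = -0.0722
  SO₂ term: 0.0129·1.5^0.44·exp(0.046·93-0.0722) = 1.034
  Cl⁻ term: 0.0175·520.0^0.57·exp(0.008·93+0.085·8.1) = 2.59
  r_corr = 1.034 + 2.59 = 3.624 μm/a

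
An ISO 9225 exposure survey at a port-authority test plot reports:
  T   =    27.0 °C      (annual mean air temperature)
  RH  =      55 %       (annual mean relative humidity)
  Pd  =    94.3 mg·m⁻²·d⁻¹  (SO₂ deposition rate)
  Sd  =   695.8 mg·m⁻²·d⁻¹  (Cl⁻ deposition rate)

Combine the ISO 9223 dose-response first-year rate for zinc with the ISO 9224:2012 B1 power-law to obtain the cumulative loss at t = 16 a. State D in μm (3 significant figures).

zinc: temperature factor f = -0.071·(17.0) = -1.2070
  SO₂ term: 0.0129·94.3^0.44·exp(0.046·55-1.2070) = 0.3581
  Cl⁻ term: 0.0175·695.8^0.57·exp(0.008·55+0.085·27.0) = 11.25
  r_corr = 0.3581 + 11.25 = 11.61 μm/a
ISO 9224: D(t) = r_corr · t^b with b = 0.813 (zinc, B1)
  D(16) = 11.61 × 16^0.813 = 11.61 × 9.527 = 110.6 μm

D(16) = 111 μm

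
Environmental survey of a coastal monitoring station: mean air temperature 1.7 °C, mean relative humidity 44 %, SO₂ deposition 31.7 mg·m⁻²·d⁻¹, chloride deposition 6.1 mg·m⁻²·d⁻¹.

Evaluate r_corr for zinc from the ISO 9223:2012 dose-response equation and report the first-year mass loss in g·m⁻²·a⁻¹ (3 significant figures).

zinc: f(T) = +0.038·(T−10) [T≤10 °C] = -0.3154
  sulphur-dioxide contribution → 0.3259 μm/a
  chloride contribution → 0.08059 μm/a
  ⇒ r_corr(zinc) = 0.4065 μm/a
Convert to mass loss: 0.4065 μm/a × 7.14 g/cm³ = 2.902 g·m⁻²·a⁻¹

r_corr = 2.90 g·m⁻²·a⁻¹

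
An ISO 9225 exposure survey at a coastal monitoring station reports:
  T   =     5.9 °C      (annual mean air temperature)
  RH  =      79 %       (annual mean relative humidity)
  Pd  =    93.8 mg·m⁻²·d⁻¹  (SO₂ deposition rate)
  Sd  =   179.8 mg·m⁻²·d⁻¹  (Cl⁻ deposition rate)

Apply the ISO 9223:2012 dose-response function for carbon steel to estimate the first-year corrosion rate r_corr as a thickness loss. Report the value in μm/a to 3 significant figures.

r_corr = 93.1 μm/a

carbon steel: f(T) = +0.150·(T−10) [T≤10 °C] = -0.6150
  SO₂ term: 1.77·93.8^0.52·exp(0.02·79-0.6150) = 49.27
  Sd branch = 0.102·Sd^0.62·e^(0.033·RH+0.04·T) = 43.78 μm/a
  r_corr = 49.27 + 43.78 = 93.05 μm/a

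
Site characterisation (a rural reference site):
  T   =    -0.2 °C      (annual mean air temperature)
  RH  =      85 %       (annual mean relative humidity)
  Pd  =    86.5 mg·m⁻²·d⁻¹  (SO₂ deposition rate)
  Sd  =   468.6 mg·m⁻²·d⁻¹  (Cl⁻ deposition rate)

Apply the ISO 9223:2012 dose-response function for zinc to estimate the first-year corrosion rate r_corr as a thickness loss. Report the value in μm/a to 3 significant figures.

r_corr = 4.24 μm/a

zinc: T≤10 °C ⇒ hinge +0.038·(-0.2−10) = -0.3876
  Pd branch = 0.0129·Pd^0.44·e^(0.046·RH+f) = 3.109 μm/a
  Cl⁻ term: 0.0175·468.6^0.57·exp(0.008·85+0.085·-0.2) = 1.131
  sum: 3.109 + 1.131 → r_corr = 4.24 μm/a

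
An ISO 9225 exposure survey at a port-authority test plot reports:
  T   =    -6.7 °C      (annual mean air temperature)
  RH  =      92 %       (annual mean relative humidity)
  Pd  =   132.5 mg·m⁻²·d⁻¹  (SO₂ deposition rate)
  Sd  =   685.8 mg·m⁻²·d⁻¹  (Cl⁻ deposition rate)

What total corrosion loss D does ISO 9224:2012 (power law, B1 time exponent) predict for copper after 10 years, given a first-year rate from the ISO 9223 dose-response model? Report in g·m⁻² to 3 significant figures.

D(10) = 71.0 g·m⁻²

copper: temperature factor f = +0.126·(-16.7) = -2.1042
  sulphur-dioxide contribution → 0.5243 μm/a
  chloride contribution → 1.181 μm/a
  total first-year rate 1.705 μm/a
ISO 9224: D(t) = r_corr · t^b with b = 0.667 (copper, B1)
  D(10) = 1.705 × 10^0.667 = 1.705 × 4.645 = 7.922 μm
  Mass loss = 7.922 μm × 8.96 g/cm³ = 70.98 g·m⁻²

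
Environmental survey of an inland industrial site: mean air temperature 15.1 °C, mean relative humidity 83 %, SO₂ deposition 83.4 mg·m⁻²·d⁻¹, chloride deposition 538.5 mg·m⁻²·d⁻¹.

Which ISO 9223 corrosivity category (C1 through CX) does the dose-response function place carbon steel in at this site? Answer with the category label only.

carbon steel: f(T) = -0.054·(T−10) [T>10 °C] = -0.2754
  sulphur-dioxide contribution → 70.52 μm/a
  chloride contribution → 142.5 μm/a
  total first-year rate 213 μm/a
Category bounds: 200…700 μm/a bracket r_corr ⇒ CX

CX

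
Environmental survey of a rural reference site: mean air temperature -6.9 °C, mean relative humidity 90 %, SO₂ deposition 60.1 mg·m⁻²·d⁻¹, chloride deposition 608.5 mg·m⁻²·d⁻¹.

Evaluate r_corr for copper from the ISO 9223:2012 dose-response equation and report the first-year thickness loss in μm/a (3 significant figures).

r_corr = 1.42 μm/a

copper: T≤10 °C ⇒ hinge +0.126·(-6.9−10) = -2.1294
  SO₂ term: 0.0053·60.1^0.26·exp(0.059·90-2.1294) = 0.3699
  Sd branch = 0.01025·Sd^0.27·e^(0.036·RH+0.049·T) = 1.054 μm/a
  sum: 0.3699 + 1.054 → r_corr = 1.424 μm/a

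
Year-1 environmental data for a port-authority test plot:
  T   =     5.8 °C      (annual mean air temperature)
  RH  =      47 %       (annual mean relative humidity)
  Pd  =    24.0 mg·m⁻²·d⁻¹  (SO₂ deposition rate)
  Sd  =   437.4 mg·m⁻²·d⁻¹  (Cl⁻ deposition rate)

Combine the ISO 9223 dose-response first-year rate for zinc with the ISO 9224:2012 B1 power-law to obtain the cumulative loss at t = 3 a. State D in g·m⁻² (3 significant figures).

zinc: T≤10 °C ⇒ hinge +0.038·(5.8−10) = -0.1596
  SO₂ term: 0.0129·24.0^0.44·exp(0.046·47-0.1596) = 0.3868
  Cl⁻ term: 0.0175·437.4^0.57·exp(0.008·47+0.085·5.8) = 1.336
  r_corr = 0.3868 + 1.336 = 1.723 μm/a
Power-law: D(3) = r_corr · 3^0.813
  D(3) = 1.723 × 3^0.813 = 1.723 × 2.443 = 4.208 μm
  Mass loss = 4.208 μm × 7.14 g/cm³ = 30.05 g·m⁻²

D(3) = 30.0 g·m⁻²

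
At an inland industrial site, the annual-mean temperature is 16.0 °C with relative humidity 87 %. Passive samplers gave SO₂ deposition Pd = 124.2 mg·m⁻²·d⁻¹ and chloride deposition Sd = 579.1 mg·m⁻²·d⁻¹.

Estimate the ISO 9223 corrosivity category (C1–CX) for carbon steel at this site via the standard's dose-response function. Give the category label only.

CX

carbon steel: f(T) = -0.054·(T−10) [T>10 °C] = -0.3240
  SO₂ term: 1.77·124.2^0.52·exp(0.02·87-0.3240) = 89.51
  Cl⁻ term: 0.102·579.1^0.62·exp(0.033·87+0.04·16.0) = 176.3
  sum: 89.51 + 176.3 → r_corr = 265.8 μm/a
ISO 9223 Table 2 (carbon steel): 200 < 266 ≤ 700 μm/a ⇒ CX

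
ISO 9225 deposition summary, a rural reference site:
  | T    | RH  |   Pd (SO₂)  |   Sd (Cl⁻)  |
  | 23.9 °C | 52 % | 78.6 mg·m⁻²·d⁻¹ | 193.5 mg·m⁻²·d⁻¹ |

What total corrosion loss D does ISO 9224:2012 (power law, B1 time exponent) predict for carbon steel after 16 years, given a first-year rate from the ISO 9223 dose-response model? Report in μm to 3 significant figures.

D(16) = 262 μm

carbon steel: temperature factor f = -0.054·(13.9) = -0.7506
  SO₂ term: 1.77·78.6^0.52·exp(0.02·52-0.7506) = 22.87
  Sd branch = 0.102·Sd^0.62·e^(0.033·RH+0.04·T) = 38.62 μm/a
  sum: 22.87 + 38.62 → r_corr = 61.49 μm/a
Long-term exponent b (ISO 9224 Table 2, B1) = 0.523
  D(16) = 61.49 × 16^0.523 = 61.49 × 4.263 = 262.1 μm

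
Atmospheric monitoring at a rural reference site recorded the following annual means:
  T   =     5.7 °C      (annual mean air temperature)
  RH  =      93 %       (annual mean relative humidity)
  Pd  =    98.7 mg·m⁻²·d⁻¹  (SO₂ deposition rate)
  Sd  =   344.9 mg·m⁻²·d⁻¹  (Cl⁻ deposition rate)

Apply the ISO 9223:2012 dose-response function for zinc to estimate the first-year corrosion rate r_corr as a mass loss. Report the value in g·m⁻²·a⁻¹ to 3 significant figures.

r_corr = 54.5 g·m⁻²·a⁻¹

zinc: temperature factor f = +0.038·(-4.3) = -0.1634
  SO₂ term: 0.0129·98.7^0.44·exp(0.046·93-0.1634) = 5.957
  Sd branch = 0.0175·Sd^0.57·e^(0.008·RH+0.085·T) = 1.671 μm/a
  r_corr = 5.957 + 1.671 = 7.628 μm/a
Convert to mass loss: 7.628 μm/a × 7.14 g/cm³ = 54.47 g·m⁻²·a⁻¹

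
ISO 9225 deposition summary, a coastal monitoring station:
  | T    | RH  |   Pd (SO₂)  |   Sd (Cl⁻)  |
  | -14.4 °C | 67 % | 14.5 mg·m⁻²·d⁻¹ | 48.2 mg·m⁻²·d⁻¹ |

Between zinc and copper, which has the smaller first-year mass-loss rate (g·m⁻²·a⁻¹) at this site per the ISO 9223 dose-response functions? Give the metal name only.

copper

zinc: temperature factor f = +0.038·(-24.4) = -0.9272
  sulphur-dioxide contribution → 0.3609 μm/a
  chloride contribution → 0.08009 μm/a
  ⇒ r_corr(zinc) = 0.441 μm/a
  mass loss = 0.441 μm/a × 7.14 g/cm³ = 3.149 g·m⁻²·a⁻¹
copper: T≤10 °C ⇒ hinge +0.126·(-14.4−10) = -3.0744
  sulphur-dioxide contribution → 0.02557 μm/a
  chloride contribution → 0.1608 μm/a
  ⇒ r_corr(copper) = 0.1864 μm/a
  mass loss = 0.1864 μm/a × 8.96 g/cm³ = 1.67 g·m⁻²·a⁻¹
Ordering by g·m⁻²·a⁻¹: zinc (3.15) > copper (1.67)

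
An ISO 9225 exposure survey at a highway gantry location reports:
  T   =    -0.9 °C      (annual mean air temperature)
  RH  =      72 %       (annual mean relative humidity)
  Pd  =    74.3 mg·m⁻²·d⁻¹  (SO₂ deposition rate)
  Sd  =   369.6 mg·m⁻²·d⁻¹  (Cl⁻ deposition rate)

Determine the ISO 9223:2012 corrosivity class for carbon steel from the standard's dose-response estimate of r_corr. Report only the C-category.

C4

carbon steel: temperature factor f = +0.150·(-10.9) = -1.6350
  SO₂ term: 1.77·74.3^0.52·exp(0.02·72-1.6350) = 13.68
  Cl⁻ term: 0.102·369.6^0.62·exp(0.033·72+0.04·-0.9) = 41.39
  sum: 13.68 + 41.39 → r_corr = 55.07 μm/a
ISO 9223 Table 2 (carbon steel): 50 < 55.1 ≤ 80 μm/a ⇒ C4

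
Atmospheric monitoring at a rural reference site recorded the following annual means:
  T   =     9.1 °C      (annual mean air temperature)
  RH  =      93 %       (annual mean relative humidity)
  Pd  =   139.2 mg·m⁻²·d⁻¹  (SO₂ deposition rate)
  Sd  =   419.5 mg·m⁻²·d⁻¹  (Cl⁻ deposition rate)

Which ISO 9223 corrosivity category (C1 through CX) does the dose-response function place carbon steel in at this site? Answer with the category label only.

carbon steel: T≤10 °C ⇒ hinge +0.150·(9.1−10) = -0.1350
  sulphur-dioxide contribution → 129.4 μm/a
  chloride contribution → 133.5 μm/a
  ⇒ r_corr(carbon steel) = 262.9 μm/a
263 μm/a falls in (200, 700] for carbon steel → category CX

CX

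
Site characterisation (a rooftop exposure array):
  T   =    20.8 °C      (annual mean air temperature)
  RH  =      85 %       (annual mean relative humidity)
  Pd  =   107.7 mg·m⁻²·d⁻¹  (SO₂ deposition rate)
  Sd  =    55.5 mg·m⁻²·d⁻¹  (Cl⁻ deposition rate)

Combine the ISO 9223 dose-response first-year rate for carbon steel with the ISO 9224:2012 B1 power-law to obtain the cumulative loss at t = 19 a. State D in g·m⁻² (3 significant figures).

carbon steel: T>10 °C ⇒ hinge -0.054·(20.8−10) = -0.5832
  SO₂ term: 1.77·107.7^0.52·exp(0.02·85-0.5832) = 61.62
  Sd branch = 0.102·Sd^0.62·e^(0.033·RH+0.04·T) = 46.73 μm/a
  sum: 61.62 + 46.73 → r_corr = 108.4 μm/a
ISO 9224: D(t) = r_corr · t^b with b = 0.523 (carbon steel, B1)
  D(19) = 108.4 × 19^0.523 = 108.4 × 4.664 = 505.4 μm
  Mass loss = 505.4 μm × 7.85 g/cm³ = 3967 g·m⁻²

D(19) = 3.97e+03 g·m⁻²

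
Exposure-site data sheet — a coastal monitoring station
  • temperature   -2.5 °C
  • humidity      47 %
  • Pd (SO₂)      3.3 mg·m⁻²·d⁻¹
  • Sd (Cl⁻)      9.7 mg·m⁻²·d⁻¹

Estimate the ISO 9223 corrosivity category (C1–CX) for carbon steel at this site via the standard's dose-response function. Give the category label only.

C2

carbon steel: temperature factor f = +0.150·(-12.5) = -1.8750
  Pd branch = 1.77·Pd^0.52·e^(0.02·RH+f) = 1.293 μm/a
  Sd branch = 0.102·Sd^0.62·e^(0.033·RH+0.04·T) = 1.781 μm/a
  sum: 1.293 + 1.781 → r_corr = 3.073 μm/a
Category bounds: 1.3…25 μm/a bracket r_corr ⇒ C2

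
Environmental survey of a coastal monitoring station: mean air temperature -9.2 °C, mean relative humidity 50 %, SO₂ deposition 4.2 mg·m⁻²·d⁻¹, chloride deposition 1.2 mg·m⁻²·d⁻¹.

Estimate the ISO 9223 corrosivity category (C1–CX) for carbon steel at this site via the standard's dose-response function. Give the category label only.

carbon steel: temperature factor f = +0.150·(-19.2) = -2.8800
  Pd branch = 1.77·Pd^0.52·e^(0.02·RH+f) = 0.5696 μm/a
  Sd branch = 0.102·Sd^0.62·e^(0.033·RH+0.04·T) = 0.4116 μm/a
  r_corr = 0.5696 + 0.4116 = 0.9812 μm/a
ISO 9223 Table 2 (carbon steel): 0 < 0.981 ≤ 1.3 μm/a ⇒ C1

C1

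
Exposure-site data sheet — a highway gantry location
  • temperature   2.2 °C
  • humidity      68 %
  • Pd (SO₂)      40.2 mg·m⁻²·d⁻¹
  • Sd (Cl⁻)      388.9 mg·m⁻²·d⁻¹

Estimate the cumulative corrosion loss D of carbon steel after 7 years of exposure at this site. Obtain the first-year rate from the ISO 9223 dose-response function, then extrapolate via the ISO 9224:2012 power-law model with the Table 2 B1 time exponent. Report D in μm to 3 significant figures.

carbon steel: f(T) = +0.150·(T−10) [T≤10 °C] = -1.1700
  sulphur-dioxide contribution → 14.61 μm/a
  chloride contribution → 42.37 μm/a
  total first-year rate 56.98 μm/a
Power-law: D(7) = r_corr · 7^0.523
  D(7) = 56.98 × 7^0.523 = 56.98 × 2.767 = 157.7 μm

D(7) = 158 μm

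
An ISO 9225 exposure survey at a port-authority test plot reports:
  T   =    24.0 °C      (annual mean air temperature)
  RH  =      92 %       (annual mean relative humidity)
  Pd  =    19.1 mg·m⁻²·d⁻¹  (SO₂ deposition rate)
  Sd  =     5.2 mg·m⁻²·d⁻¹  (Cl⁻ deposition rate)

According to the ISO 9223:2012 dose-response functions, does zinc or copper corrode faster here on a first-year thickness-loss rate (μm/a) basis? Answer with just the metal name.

copper

zinc: temperature factor f = -0.071·(14.0) = -0.9940
  Pd branch = 0.0129·Pd^0.44·e^(0.046·RH+f) = 1.204 μm/a
  Cl⁻ term: 0.0175·5.2^0.57·exp(0.008·92+0.085·24.0) = 0.7191
  r_corr = 1.204 + 0.7191 = 1.923 μm/a
copper: f(T) = -0.080·(T−10) [T>10 °C] = -1.1200
  Pd branch = 0.0053·Pd^0.26·e^(0.059·RH+f) = 0.8478 μm/a
  Sd branch = 0.01025·Sd^0.27·e^(0.036·RH+0.049·T) = 1.423 μm/a
  r_corr = 0.8478 + 1.423 = 2.271 μm/a
Ordering by μm/a: copper (2.27) > zinc (1.92)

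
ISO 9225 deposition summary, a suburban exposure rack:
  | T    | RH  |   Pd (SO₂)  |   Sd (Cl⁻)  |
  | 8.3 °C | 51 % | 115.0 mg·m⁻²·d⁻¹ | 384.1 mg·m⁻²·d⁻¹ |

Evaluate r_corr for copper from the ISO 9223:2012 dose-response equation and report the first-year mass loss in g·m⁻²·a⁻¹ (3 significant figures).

r_corr = 6.98 g·m⁻²·a⁻¹

copper: temperature factor f = +0.126·(-1.7) = -0.2142
  SO₂ term: 0.0053·115.0^0.26·exp(0.059·51-0.2142) = 0.2977
  Cl⁻ term: 0.01025·384.1^0.27·exp(0.036·51+0.049·8.3) = 0.4814
  r_corr = 0.2977 + 0.4814 = 0.7791 μm/a
Convert to mass loss: 0.7791 μm/a × 8.96 g/cm³ = 6.981 g·m⁻²·a⁻¹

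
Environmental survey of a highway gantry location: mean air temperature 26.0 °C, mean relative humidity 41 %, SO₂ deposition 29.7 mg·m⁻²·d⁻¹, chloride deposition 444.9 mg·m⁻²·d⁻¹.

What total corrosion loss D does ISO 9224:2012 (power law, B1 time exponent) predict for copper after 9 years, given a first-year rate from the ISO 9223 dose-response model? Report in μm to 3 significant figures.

copper: T>10 °C ⇒ hinge -0.080·(26.0−10) = -1.2800
  Pd branch = 0.0053·Pd^0.26·e^(0.059·RH+f) = 0.03998 μm/a
  Cl⁻ term: 0.01025·444.9^0.27·exp(0.036·41+0.049·26.0) = 0.8319
  r_corr = 0.03998 + 0.8319 = 0.8719 μm/a
ISO 9224: D(t) = r_corr · t^b with b = 0.667 (copper, B1)
  D(9) = 0.8719 × 9^0.667 = 0.8719 × 4.33 = 3.775 μm

D(9) = 3.78 μm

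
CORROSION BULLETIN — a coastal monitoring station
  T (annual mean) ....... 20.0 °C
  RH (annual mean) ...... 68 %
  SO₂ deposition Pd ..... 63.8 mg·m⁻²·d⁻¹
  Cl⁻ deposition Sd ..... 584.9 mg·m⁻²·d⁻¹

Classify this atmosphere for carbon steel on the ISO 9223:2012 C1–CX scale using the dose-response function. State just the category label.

carbon steel: T>10 °C ⇒ hinge -0.054·(20.0−10) = -0.5400
  SO₂ term: 1.77·63.8^0.52·exp(0.02·68-0.5400) = 34.88
  Cl⁻ term: 0.102·584.9^0.62·exp(0.033·68+0.04·20.0) = 111.2
  r_corr = 34.88 + 111.2 = 146.1 μm/a
ISO 9223 Table 2 (carbon steel): 80 < 146 ≤ 200 μm/a ⇒ C5

C5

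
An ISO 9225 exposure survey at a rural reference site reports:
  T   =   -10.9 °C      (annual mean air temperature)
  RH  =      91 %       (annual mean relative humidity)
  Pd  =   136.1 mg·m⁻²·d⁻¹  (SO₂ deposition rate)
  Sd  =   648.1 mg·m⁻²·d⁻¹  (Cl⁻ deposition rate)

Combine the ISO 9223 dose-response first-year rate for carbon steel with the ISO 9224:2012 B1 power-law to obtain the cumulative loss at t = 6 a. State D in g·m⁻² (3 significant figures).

carbon steel: temperature factor f = +0.150·(-20.9) = -3.1350
  SO₂ term: 1.77·136.1^0.52·exp(0.02·91-3.1350) = 6.116
  Sd branch = 0.102·Sd^0.62·e^(0.033·RH+0.04·T) = 73.56 μm/a
  sum: 6.116 + 73.56 → r_corr = 79.68 μm/a
Power-law: D(6) = r_corr · 6^0.523
  D(6) = 79.68 × 6^0.523 = 79.68 × 2.553 = 203.4 μm
  Mass loss = 203.4 μm × 7.85 g/cm³ = 1597 g·m⁻²

D(6) = 1.60e+03 g·m⁻²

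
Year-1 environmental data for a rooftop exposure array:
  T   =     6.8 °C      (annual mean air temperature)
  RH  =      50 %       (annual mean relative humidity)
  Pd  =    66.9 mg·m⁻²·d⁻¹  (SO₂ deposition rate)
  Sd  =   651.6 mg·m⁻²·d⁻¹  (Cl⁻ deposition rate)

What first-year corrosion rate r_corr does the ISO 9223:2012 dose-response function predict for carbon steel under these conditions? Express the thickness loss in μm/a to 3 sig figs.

r_corr = 65.2 μm/a

carbon steel: f(T) = +0.150·(T−10) [T≤10 °C] = -0.4800
  SO₂ term: 1.77·66.9^0.52·exp(0.02·50-0.4800) = 26.49
  Sd branch = 0.102·Sd^0.62·e^(0.033·RH+0.04·T) = 38.72 μm/a
  sum: 26.49 + 38.72 → r_corr = 65.21 μm/a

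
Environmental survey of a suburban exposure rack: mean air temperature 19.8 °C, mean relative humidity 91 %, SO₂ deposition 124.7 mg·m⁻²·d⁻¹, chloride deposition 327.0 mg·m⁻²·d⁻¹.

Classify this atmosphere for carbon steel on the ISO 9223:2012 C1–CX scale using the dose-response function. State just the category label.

CX

carbon steel: f(T) = -0.054·(T−10) [T>10 °C] = -0.5292
  sulphur-dioxide contribution → 79.14 μm/a
  chloride contribution → 164.3 μm/a
  ⇒ r_corr(carbon steel) = 243.5 μm/a
ISO 9223 Table 2 (carbon steel): 200 < 243 ≤ 700 μm/a ⇒ CX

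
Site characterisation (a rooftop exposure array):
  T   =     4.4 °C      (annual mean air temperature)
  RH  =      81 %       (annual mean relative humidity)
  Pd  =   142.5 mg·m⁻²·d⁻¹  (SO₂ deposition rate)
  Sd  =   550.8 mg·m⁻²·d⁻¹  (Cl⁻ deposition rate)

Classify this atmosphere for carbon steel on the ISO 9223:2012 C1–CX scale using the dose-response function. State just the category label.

C5

carbon steel: temperature factor f = +0.150·(-5.6) = -0.8400
  Pd branch = 1.77·Pd^0.52·e^(0.02·RH+f) = 50.9 μm/a
  Cl⁻ term: 0.102·550.8^0.62·exp(0.033·81+0.04·4.4) = 88.17
  r_corr = 50.9 + 88.17 = 139.1 μm/a
ISO 9223 Table 2 (carbon steel): 80 < 139 ≤ 200 μm/a ⇒ C5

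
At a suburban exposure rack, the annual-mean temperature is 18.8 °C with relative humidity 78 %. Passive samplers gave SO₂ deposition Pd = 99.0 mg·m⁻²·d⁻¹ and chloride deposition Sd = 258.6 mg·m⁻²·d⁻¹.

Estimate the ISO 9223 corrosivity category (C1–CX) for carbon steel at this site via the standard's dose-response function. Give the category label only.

carbon steel: T>10 °C ⇒ hinge -0.054·(18.8−10) = -0.4752
  Pd branch = 1.77·Pd^0.52·e^(0.02·RH+f) = 57.13 μm/a
  Cl⁻ term: 0.102·258.6^0.62·exp(0.033·78+0.04·18.8) = 88.9
  r_corr = 57.13 + 88.9 = 146 μm/a
Category bounds: 80…200 μm/a bracket r_corr ⇒ C5

C5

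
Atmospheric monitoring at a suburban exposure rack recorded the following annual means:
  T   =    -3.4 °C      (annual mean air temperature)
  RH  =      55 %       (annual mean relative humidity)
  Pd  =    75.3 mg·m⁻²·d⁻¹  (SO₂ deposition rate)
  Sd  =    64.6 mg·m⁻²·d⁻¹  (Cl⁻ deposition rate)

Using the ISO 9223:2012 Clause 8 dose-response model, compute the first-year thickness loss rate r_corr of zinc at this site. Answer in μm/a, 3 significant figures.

r_corr = 0.871 μm/a

zinc: f(T) = +0.038·(T−10) [T≤10 °C] = -0.5092
  sulphur-dioxide contribution → 0.6516 μm/a
  chloride contribution → 0.219 μm/a
  total first-year rate 0.8706 μm/a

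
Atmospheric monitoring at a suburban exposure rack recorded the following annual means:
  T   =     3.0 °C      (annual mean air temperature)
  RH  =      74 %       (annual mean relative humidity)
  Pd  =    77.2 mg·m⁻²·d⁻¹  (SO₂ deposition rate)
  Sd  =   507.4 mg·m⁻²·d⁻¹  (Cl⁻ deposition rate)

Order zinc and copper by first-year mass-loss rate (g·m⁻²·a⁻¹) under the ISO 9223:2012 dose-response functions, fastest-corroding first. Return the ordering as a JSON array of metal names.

["zinc", "copper"]

zinc: temperature factor f = +0.038·(-7.0) = -0.2660
  sulphur-dioxide contribution → 2.014 μm/a
  chloride contribution → 1.422 μm/a
  ⇒ r_corr(zinc) = 3.436 μm/a
  mass loss = 3.436 μm/a × 7.14 g/cm³ = 24.53 g·m⁻²·a⁻¹
copper: f(T) = +0.126·(T−10) [T≤10 °C] = -0.8820
  sulphur-dioxide contribution → 0.5347 μm/a
  chloride contribution → 0.9162 μm/a
  ⇒ r_corr(copper) = 1.451 μm/a
  mass loss = 1.451 μm/a × 8.96 g/cm³ = 13 g·m⁻²·a⁻¹
Ordering by g·m⁻²·a⁻¹: zinc (24.5) > copper (13)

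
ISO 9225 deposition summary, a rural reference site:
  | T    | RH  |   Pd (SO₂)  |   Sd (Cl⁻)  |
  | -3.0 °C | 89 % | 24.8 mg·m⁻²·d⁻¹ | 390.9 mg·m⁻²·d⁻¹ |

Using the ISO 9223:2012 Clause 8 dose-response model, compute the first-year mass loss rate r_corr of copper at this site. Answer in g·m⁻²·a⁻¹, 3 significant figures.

r_corr = 13.8 g·m⁻²·a⁻¹

copper: temperature factor f = +0.126·(-13.0) = -1.6380
  Pd branch = 0.0053·Pd^0.26·e^(0.059·RH+f) = 0.4528 μm/a
  Sd branch = 0.01025·Sd^0.27·e^(0.036·RH+0.049·T) = 1.092 μm/a
  r_corr = 0.4528 + 1.092 = 1.545 μm/a
Convert to mass loss: 1.545 μm/a × 8.96 g/cm³ = 13.84 g·m⁻²·a⁻¹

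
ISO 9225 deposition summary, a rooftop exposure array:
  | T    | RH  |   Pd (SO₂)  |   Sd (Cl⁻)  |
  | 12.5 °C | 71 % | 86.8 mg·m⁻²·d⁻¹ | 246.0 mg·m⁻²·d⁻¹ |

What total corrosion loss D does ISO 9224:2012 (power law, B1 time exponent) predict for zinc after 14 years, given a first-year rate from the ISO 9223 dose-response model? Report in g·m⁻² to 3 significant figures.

zinc: T>10 °C ⇒ hinge -0.071·(12.5−10) = -0.1775
  sulphur-dioxide contribution → 2.018 μm/a
  chloride contribution → 2.061 μm/a
  ⇒ r_corr(zinc) = 4.078 μm/a
Power-law: D(14) = r_corr · 14^0.813
  D(14) = 4.078 × 14^0.813 = 4.078 × 8.547 = 34.86 μm
  Mass loss = 34.86 μm × 7.14 g/cm³ = 248.9 g·m⁻²

D(14) = 249 g·m⁻²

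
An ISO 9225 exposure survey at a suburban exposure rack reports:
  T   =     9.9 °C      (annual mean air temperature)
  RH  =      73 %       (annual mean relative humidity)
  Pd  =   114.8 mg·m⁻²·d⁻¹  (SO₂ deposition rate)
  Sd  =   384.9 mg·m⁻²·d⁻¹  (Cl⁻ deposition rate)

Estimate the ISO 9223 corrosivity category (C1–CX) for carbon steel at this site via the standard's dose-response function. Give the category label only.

carbon steel: f(T) = +0.150·(T−10) [T≤10 °C] = -0.0150
  Pd branch = 1.77·Pd^0.52·e^(0.02·RH+f) = 88.45 μm/a
  Cl⁻ term: 0.102·384.9^0.62·exp(0.033·73+0.04·9.9) = 67.56
  sum: 88.45 + 67.56 → r_corr = 156 μm/a
156 μm/a falls in (80, 200] for carbon steel → category C5

C5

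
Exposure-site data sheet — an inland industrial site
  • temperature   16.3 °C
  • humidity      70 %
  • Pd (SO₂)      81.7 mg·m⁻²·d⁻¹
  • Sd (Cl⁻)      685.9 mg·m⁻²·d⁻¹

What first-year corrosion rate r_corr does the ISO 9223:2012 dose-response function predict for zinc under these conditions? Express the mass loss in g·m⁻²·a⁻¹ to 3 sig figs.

zinc: f(T) = -0.071·(T−10) [T>10 °C] = -0.4473
  sulphur-dioxide contribution → 1.433 μm/a
  chloride contribution → 5.066 μm/a
  total first-year rate 6.498 μm/a
Convert to mass loss: 6.498 μm/a × 7.14 g/cm³ = 46.4 g·m⁻²·a⁻¹

r_corr = 46.4 g·m⁻²·a⁻¹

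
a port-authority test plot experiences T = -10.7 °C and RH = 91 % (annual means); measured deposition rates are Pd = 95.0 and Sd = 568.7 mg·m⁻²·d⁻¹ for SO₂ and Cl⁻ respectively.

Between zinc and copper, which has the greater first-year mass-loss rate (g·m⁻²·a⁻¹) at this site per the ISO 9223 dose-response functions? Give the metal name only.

zinc

zinc: T≤10 °C ⇒ hinge +0.038·(-10.7−10) = -0.7866
  SO₂ term: 0.0129·95.0^0.44·exp(0.046·91-0.7866) = 2.865
  Sd branch = 0.0175·Sd^0.57·e^(0.008·RH+0.085·T) = 0.5426 μm/a
  r_corr = 2.865 + 0.5426 = 3.408 μm/a
  mass loss = 3.408 μm/a × 7.14 g/cm³ = 24.33 g·m⁻²·a⁻¹
copper: f(T) = +0.126·(T−10) [T≤10 °C] = -2.6082
  Pd branch = 0.0053·Pd^0.26·e^(0.059·RH+f) = 0.2738 μm/a
  Sd branch = 0.01025·Sd^0.27·e^(0.036·RH+0.049·T) = 0.8904 μm/a
  r_corr = 0.2738 + 0.8904 = 1.164 μm/a
  mass loss = 1.164 μm/a × 8.96 g/cm³ = 10.43 g·m⁻²·a⁻¹
Ordering by g·m⁻²·a⁻¹: zinc (24.3) > copper (10.4)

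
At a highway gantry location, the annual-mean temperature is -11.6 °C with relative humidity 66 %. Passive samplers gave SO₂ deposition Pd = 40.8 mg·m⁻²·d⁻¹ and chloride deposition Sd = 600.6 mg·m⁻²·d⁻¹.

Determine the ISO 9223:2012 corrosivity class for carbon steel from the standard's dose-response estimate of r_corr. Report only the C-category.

C3

carbon steel: T≤10 °C ⇒ hinge +0.150·(-11.6−10) = -3.2400
  SO₂ term: 1.77·40.8^0.52·exp(0.02·66-3.2400) = 1.785
  Sd branch = 0.102·Sd^0.62·e^(0.033·RH+0.04·T) = 29.9 μm/a
  sum: 1.785 + 29.9 → r_corr = 31.69 μm/a
ISO 9223 Table 2 (carbon steel): 25 < 31.7 ≤ 50 μm/a ⇒ C3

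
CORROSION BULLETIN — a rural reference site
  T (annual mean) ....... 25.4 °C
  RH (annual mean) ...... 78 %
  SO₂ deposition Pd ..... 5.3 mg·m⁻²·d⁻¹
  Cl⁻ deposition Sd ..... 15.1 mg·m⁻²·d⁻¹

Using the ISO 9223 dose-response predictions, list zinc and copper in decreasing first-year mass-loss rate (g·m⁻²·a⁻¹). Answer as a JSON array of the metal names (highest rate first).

["copper", "zinc"]

zinc: T>10 °C ⇒ hinge -0.071·(25.4−10) = -1.0934
  sulphur-dioxide contribution → 0.3256 μm/a
  chloride contribution → 1.33 μm/a
  ⇒ r_corr(zinc) = 1.655 μm/a
  mass loss = 1.655 μm/a × 7.14 g/cm³ = 11.82 g·m⁻²·a⁻¹
copper: T>10 °C ⇒ hinge -0.080·(25.4−10) = -1.2320
  sulphur-dioxide contribution → 0.2378 μm/a
  chloride contribution → 1.228 μm/a
  ⇒ r_corr(copper) = 1.465 μm/a
  mass loss = 1.465 μm/a × 8.96 g/cm³ = 13.13 g·m⁻²·a⁻¹
Ordering by g·m⁻²·a⁻¹: copper (13.1) > zinc (11.8)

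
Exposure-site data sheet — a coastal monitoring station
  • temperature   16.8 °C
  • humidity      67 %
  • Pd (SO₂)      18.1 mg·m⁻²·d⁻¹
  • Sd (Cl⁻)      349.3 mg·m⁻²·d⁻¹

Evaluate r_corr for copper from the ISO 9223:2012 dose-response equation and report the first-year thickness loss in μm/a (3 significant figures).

copper: T>10 °C ⇒ hinge -0.080·(16.8−10) = -0.5440
  Pd branch = 0.0053·Pd^0.26·e^(0.059·RH+f) = 0.3402 μm/a
  Cl⁻ term: 0.01025·349.3^0.27·exp(0.036·67+0.049·16.8) = 1.266
  r_corr = 0.3402 + 1.266 = 1.606 μm/a

r_corr = 1.61 μm/a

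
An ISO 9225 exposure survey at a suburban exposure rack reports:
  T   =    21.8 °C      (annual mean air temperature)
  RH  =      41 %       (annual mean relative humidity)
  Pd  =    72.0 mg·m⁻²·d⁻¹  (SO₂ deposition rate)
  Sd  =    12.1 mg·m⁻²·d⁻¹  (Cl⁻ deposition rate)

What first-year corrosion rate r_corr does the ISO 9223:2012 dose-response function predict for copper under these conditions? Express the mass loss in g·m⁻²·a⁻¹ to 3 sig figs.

copper: T>10 °C ⇒ hinge -0.080·(21.8−10) = -0.9440
  Pd branch = 0.0053·Pd^0.26·e^(0.059·RH+f) = 0.07043 μm/a
  Cl⁻ term: 0.01025·12.1^0.27·exp(0.036·41+0.049·21.8) = 0.2559
  r_corr = 0.07043 + 0.2559 = 0.3263 μm/a
Convert to mass loss: 0.3263 μm/a × 8.96 g/cm³ = 2.924 g·m⁻²·a⁻¹

r_corr = 2.92 g·m⁻²·a⁻¹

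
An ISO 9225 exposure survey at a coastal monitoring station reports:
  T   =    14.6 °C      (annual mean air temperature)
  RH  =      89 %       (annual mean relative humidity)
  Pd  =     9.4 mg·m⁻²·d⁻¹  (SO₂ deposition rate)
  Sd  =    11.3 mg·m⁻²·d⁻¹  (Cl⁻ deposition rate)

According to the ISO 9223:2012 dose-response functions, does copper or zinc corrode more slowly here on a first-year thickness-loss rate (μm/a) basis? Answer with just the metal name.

zinc

copper: f(T) = -0.080·(T−10) [T>10 °C] = -0.3680
  Pd branch = 0.0053·Pd^0.26·e^(0.059·RH+f) = 1.253 μm/a
  Sd branch = 0.01025·Sd^0.27·e^(0.036·RH+0.049·T) = 0.9936 μm/a
  sum: 1.253 + 0.9936 → r_corr = 2.247 μm/a
zinc: temperature factor f = -0.071·(4.6) = -0.3266
  Pd branch = 0.0129·Pd^0.44·e^(0.046·RH+f) = 1.496 μm/a
  Cl⁻ term: 0.0175·11.3^0.57·exp(0.008·89+0.085·14.6) = 0.4914
  sum: 1.496 + 0.4914 → r_corr = 1.987 μm/a
Ordering by μm/a: copper (2.25) > zinc (1.99)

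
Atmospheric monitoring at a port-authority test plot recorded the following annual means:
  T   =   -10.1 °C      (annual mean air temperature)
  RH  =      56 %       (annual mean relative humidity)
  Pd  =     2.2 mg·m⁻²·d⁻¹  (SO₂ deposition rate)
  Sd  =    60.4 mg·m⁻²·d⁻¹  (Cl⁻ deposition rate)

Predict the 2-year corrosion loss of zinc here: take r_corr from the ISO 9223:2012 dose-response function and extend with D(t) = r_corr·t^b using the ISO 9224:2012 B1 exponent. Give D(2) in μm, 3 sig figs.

D(2) = 0.408 μm

zinc: f(T) = +0.038·(T−10) [T≤10 °C] = -0.7638
  SO₂ term: 0.0129·2.2^0.44·exp(0.046·56-0.7638) = 0.1118
  Cl⁻ term: 0.0175·60.4^0.57·exp(0.008·56+0.085·-10.1) = 0.1202
  sum: 0.1118 + 0.1202 → r_corr = 0.232 μm/a
ISO 9224: D(t) = r_corr · t^b with b = 0.813 (zinc, B1)
  D(2) = 0.232 × 2^0.813 = 0.232 × 1.757 = 0.4075 μm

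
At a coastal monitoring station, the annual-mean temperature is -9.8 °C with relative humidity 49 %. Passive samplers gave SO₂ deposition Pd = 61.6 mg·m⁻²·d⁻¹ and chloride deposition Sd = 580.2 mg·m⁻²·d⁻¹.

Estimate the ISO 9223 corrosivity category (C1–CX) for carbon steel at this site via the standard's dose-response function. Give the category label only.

carbon steel: temperature factor f = +0.150·(-19.8) = -2.9700
  sulphur-dioxide contribution → 2.062 μm/a
  chloride contribution → 17.95 μm/a
  total first-year rate 20.01 μm/a
Category bounds: 1.3…25 μm/a bracket r_corr ⇒ C2

C2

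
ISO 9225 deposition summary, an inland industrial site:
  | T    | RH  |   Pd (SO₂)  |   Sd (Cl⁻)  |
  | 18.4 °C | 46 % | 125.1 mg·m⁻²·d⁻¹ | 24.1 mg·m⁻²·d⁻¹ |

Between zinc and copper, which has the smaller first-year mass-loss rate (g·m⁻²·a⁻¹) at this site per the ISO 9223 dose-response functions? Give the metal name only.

copper

zinc: temperature factor f = -0.071·(8.4) = -0.5964
  SO₂ term: 0.0129·125.1^0.44·exp(0.046·46-0.5964) = 0.4936
  Sd branch = 0.0175·Sd^0.57·e^(0.008·RH+0.085·T) = 0.741 μm/a
  sum: 0.4936 + 0.741 → r_corr = 1.235 μm/a
  mass loss = 1.235 μm/a × 7.14 g/cm³ = 8.815 g·m⁻²·a⁻¹
copper: f(T) = -0.080·(T−10) [T>10 °C] = -0.6720
  Pd branch = 0.0053·Pd^0.26·e^(0.059·RH+f) = 0.1433 μm/a
  Cl⁻ term: 0.01025·24.1^0.27·exp(0.036·46+0.049·18.4) = 0.3123
  sum: 0.1433 + 0.3123 → r_corr = 0.4557 μm/a
  mass loss = 0.4557 μm/a × 8.96 g/cm³ = 4.083 g·m⁻²·a⁻¹
Ordering by g·m⁻²·a⁻¹: zinc (8.82) > copper (4.08)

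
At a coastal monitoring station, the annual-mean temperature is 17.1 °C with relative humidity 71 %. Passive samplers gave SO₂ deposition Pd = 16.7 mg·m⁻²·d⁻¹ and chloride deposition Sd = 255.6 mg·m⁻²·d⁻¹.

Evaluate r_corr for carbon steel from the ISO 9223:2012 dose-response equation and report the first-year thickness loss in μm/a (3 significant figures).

r_corr = 87.0 μm/a

carbon steel: T>10 °C ⇒ hinge -0.054·(17.1−10) = -0.3834
  Pd branch = 1.77·Pd^0.52·e^(0.02·RH+f) = 21.58 μm/a
  Cl⁻ term: 0.102·255.6^0.62·exp(0.033·71+0.04·17.1) = 65.45
  sum: 21.58 + 65.45 → r_corr = 87.02 μm/a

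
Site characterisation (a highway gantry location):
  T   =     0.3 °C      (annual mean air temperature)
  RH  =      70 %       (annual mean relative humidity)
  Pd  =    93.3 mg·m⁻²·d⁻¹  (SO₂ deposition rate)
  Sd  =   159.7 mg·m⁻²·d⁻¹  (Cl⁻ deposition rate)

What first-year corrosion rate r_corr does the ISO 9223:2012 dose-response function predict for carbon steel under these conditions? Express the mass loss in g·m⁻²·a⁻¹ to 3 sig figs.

carbon steel: f(T) = +0.150·(T−10) [T≤10 °C] = -1.4550
  Pd branch = 1.77·Pd^0.52·e^(0.02·RH+f) = 17.72 μm/a
  Cl⁻ term: 0.102·159.7^0.62·exp(0.033·70+0.04·0.3) = 24.16
  r_corr = 17.72 + 24.16 = 41.88 μm/a
Convert to mass loss: 41.88 μm/a × 7.85 g/cm³ = 328.7 g·m⁻²·a⁻¹

r_corr = 329 g·m⁻²·a⁻¹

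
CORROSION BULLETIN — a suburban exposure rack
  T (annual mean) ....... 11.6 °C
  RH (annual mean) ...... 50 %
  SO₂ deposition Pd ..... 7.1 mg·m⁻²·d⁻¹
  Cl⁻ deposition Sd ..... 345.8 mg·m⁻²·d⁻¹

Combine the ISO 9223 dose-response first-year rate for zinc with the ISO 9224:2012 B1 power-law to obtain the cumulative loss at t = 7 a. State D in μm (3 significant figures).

zinc: f(T) = -0.071·(T−10) [T>10 °C] = -0.1136
  sulphur-dioxide contribution → 0.2721 μm/a
  chloride contribution → 1.959 μm/a
  ⇒ r_corr(zinc) = 2.231 μm/a
ISO 9224: D(t) = r_corr · t^b with b = 0.813 (zinc, B1)
  D(7) = 2.231 × 7^0.813 = 2.231 × 4.865 = 10.86 μm

D(7) = 10.9 μm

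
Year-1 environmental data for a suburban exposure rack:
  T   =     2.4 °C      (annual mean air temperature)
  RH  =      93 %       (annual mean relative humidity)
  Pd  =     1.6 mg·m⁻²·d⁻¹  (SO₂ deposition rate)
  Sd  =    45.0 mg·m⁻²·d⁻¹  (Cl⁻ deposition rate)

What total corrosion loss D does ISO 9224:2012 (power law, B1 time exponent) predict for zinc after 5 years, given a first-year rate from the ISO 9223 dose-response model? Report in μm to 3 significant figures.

zinc: T≤10 °C ⇒ hinge +0.038·(2.4−10) = -0.2888
  SO₂ term: 0.0129·1.6^0.44·exp(0.046·93-0.2888) = 0.8568
  Cl⁻ term: 0.0175·45.0^0.57·exp(0.008·93+0.085·2.4) = 0.3954
  r_corr = 0.8568 + 0.3954 = 1.252 μm/a
Long-term exponent b (ISO 9224 Table 2, B1) = 0.813
  D(5) = 1.252 × 5^0.813 = 1.252 × 3.701 = 4.634 μm

D(5) = 4.63 μm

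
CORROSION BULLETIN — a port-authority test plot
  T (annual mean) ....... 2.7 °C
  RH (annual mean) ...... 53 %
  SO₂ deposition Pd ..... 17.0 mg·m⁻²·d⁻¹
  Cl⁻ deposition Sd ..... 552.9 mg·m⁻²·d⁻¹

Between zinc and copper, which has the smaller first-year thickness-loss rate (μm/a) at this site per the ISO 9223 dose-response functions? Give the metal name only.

copper

zinc: f(T) = +0.038·(T−10) [T≤10 °C] = -0.2774
  Pd branch = 0.0129·Pd^0.44·e^(0.046·RH+f) = 0.3893 μm/a
  Cl⁻ term: 0.0175·552.9^0.57·exp(0.008·53+0.085·2.7) = 1.231
  r_corr = 0.3893 + 1.231 = 1.62 μm/a
copper: temperature factor f = +0.126·(-7.3) = -0.9198
  Pd branch = 0.0053·Pd^0.26·e^(0.059·RH+f) = 0.1006 μm/a
  Sd branch = 0.01025·Sd^0.27·e^(0.036·RH+0.049·T) = 0.4338 μm/a
  r_corr = 0.1006 + 0.4338 = 0.5345 μm/a
Ordering by μm/a: zinc (1.62) > copper (0.534)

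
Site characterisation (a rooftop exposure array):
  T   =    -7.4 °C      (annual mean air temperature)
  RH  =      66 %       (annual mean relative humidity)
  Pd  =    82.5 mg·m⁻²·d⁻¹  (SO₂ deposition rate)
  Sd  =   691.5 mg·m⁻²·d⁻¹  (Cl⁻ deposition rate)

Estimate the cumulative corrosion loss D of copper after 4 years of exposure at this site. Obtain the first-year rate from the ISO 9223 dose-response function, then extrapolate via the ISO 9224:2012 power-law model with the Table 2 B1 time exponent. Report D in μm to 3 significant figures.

copper: temperature factor f = +0.126·(-17.4) = -2.1924
  sulphur-dioxide contribution → 0.09153 μm/a
  chloride contribution → 0.4486 μm/a
  total first-year rate 0.5401 μm/a
ISO 9224: D(t) = r_corr · t^b with b = 0.667 (copper, B1)
  D(4) = 0.5401 × 4^0.667 = 0.5401 × 2.521 = 1.362 μm

D(4) = 1.36 μm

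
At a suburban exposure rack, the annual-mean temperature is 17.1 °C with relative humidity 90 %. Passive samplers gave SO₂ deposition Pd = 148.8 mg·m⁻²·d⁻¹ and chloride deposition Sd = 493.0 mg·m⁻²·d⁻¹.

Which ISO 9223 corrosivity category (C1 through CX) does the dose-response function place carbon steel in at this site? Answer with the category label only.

CX

carbon steel: temperature factor f = -0.054·(7.1) = -0.3834
  sulphur-dioxide contribution → 98.39 μm/a
  chloride contribution → 184.1 μm/a
  ⇒ r_corr(carbon steel) = 282.5 μm/a
ISO 9223 Table 2 (carbon steel): 200 < 282 ≤ 700 μm/a ⇒ CX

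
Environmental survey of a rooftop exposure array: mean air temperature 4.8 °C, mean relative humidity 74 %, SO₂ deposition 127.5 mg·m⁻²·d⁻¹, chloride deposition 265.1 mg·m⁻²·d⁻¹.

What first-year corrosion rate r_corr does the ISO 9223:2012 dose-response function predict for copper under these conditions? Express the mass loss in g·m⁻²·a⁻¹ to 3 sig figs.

copper: T≤10 °C ⇒ hinge +0.126·(4.8−10) = -0.6552
  SO₂ term: 0.0053·127.5^0.26·exp(0.059·74-0.6552) = 0.7643
  Sd branch = 0.01025·Sd^0.27·e^(0.036·RH+0.049·T) = 0.8398 μm/a
  r_corr = 0.7643 + 0.8398 = 1.604 μm/a
Convert to mass loss: 1.604 μm/a × 8.96 g/cm³ = 14.37 g·m⁻²·a⁻¹

r_corr = 14.4 g·m⁻²·a⁻¹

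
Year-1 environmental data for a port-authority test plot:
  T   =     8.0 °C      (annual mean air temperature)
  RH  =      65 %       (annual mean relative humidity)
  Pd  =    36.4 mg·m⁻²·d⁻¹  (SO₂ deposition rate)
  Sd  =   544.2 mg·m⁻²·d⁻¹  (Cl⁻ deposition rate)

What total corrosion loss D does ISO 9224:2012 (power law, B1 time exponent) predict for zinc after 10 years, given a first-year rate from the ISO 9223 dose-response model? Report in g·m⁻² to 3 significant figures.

D(10) = 151 g·m⁻²

zinc: temperature factor f = +0.038·(-2.0) = -0.0760
  SO₂ term: 0.0129·36.4^0.44·exp(0.046·65-0.0760) = 1.156
  Sd branch = 0.0175·Sd^0.57·e^(0.008·RH+0.085·T) = 2.107 μm/a
  r_corr = 1.156 + 2.107 = 3.263 μm/a
Long-term exponent b (ISO 9224 Table 2, B1) = 0.813
  D(10) = 3.263 × 10^0.813 = 3.263 × 6.501 = 21.21 μm
  Mass loss = 21.21 μm × 7.14 g/cm³ = 151.5 g·m⁻²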